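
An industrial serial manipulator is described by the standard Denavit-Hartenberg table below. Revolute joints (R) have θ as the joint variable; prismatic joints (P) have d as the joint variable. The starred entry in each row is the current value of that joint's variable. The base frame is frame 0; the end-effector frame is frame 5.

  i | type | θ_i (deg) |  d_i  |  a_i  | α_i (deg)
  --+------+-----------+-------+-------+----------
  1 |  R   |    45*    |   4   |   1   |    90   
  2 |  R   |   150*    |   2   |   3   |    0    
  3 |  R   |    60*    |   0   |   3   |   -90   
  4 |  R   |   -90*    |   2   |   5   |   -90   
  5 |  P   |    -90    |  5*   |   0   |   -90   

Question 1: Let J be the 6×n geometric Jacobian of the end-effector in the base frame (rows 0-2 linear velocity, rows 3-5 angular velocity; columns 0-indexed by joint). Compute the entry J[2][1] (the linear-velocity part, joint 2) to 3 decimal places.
axis z_1 = (0.7071,-0.7071,0.0000); lever o_n−o_1 = (-1.0792,-10.9787,-4.2321)
cross product → J_v[:, 1] = (2.9925,2.9925,-8.5263)
J_ω[:, 1] = z_1
entry J[2][1] = -8.5263

-8.526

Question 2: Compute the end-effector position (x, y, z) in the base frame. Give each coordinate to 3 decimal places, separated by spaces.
-0.372 -10.272 -0.232

after link 1: o_1 = (0.7071, 0.7071, 4.0000)
after link 2: o_2 = (0.2842, -2.5442, 5.5000)
after link 3: o_3 = (-1.5529, -4.3813, 4.0000)
after link 4: o_4 = (2.6897, -7.2098, 2.2679)
after link 5: o_5 = (-0.3721, -10.2716, -0.2321)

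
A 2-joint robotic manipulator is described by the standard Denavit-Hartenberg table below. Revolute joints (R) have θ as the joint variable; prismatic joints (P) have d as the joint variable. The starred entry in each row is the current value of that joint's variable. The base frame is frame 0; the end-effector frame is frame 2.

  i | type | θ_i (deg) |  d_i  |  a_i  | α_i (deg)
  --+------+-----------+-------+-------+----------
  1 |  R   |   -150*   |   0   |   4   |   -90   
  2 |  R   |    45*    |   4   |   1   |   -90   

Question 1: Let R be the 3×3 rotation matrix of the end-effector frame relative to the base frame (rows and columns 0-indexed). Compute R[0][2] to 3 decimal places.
0.612

End-effector z-axis (col 2 of R) = (0.6124,0.3536,-0.7071)
R[0][2] = 0.6124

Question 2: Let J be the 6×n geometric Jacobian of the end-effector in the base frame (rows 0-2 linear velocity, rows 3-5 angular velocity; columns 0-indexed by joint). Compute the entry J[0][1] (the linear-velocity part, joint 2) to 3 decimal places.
axis z_1 = (0.5000,-0.8660,0.0000); lever o_n−o_1 = (1.3876,-3.8177,-0.7071)
cross product → J_v[:, 1] = (0.6124,0.3536,-0.7071)
J_ω[:, 1] = z_1
entry J[0][1] = 0.6124

0.612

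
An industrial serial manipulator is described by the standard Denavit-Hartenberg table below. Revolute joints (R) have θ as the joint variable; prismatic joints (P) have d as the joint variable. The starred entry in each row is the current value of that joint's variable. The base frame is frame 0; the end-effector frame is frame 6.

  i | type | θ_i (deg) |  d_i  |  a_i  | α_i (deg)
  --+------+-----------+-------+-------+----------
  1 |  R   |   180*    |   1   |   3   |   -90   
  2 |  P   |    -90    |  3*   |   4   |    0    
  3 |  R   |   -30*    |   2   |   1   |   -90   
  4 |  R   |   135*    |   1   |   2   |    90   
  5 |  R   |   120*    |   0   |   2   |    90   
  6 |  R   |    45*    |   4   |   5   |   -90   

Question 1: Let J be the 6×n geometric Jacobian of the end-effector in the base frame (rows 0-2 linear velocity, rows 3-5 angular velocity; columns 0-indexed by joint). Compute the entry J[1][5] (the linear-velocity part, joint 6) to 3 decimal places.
axis z_5 = (-0.7392,0.6124,-0.2803); lever o_n−o_5 = (-3.7334,3.6995,3.6572)
cross product → J_v[:, 5] = (3.2767,3.7500,-0.4484)
J_ω[:, 5] = z_5
entry J[1][5] = 3.7500

3.750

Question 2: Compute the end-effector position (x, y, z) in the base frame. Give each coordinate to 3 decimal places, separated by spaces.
after link 1: o_1 = (-3.0000, 0.0000, 1.0000)
after link 2: o_2 = (-3.0000, -3.0000, 5.0000)
after link 3: o_3 = (-2.5000, -5.0000, 5.8660)
after link 4: o_4 = (-4.0731, -3.5858, 5.1413)
after link 5: o_5 = (-5.2196, -4.2929, 6.6197)
after link 6: o_6 = (-8.9530, -0.5934, 10.2769)

-8.953 -0.593 10.277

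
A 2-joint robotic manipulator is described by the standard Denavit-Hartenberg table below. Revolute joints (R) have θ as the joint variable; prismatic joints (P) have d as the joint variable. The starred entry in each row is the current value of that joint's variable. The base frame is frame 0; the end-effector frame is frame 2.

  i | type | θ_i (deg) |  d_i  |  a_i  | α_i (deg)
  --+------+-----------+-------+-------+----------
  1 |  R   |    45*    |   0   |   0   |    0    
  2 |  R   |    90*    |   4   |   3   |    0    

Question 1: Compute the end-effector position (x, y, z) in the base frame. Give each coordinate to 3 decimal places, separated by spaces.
after link 1: o_1 = (0.0000, 0.0000, 0.0000)
after link 2: o_2 = (-2.1213, 2.1213, 4.0000)

-2.121 2.121 4.000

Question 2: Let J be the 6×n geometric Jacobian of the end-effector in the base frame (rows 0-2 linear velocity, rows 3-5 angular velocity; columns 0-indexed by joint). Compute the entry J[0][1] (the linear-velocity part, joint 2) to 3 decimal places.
axis z_1 = (0.0000,0.0000,1.0000); lever o_n−o_1 = (-2.1213,2.1213,4.0000)
cross product → J_v[:, 1] = (-2.1213,-2.1213,0.0000)
J_ω[:, 1] = z_1
entry J[0][1] = -2.1213

-2.121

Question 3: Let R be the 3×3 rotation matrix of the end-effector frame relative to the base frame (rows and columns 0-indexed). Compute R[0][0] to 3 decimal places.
-0.707

End-effector x-axis (col 0 of R) = (-0.7071,0.7071,0.0000)
R[0][0] = -0.7071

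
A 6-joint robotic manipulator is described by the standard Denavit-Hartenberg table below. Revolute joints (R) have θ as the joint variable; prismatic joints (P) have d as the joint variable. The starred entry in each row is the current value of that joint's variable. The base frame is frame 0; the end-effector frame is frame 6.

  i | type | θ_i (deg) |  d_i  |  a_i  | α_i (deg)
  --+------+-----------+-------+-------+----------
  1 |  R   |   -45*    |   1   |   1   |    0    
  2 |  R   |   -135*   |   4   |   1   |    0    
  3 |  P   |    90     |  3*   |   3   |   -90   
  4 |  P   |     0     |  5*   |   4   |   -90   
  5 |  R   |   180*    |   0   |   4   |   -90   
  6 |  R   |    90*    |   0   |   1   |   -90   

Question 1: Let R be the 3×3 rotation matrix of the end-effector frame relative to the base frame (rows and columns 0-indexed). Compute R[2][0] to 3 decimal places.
End-effector x-axis (col 0 of R) = (-0.0000,0.0000,1.0000)
R[2][0] = 1.0000

1.000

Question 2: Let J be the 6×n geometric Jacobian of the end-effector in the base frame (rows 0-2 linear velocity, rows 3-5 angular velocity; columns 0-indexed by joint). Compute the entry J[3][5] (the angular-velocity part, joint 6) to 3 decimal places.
1.000

axis z_5 = (1.0000,0.0000,0.0000); lever o_n−o_5 = (0.0000,0.0000,1.0000)
cross product → J_v[:, 5] = (0.0000,-1.0000,0.0000)
J_ω[:, 5] = z_5
entry J[3][5] = 1.0000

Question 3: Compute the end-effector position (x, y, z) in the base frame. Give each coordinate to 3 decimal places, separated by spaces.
after link 1: o_1 = (0.7071, -0.7071, 1.0000)
after link 2: o_2 = (-0.2929, -0.7071, 5.0000)
after link 3: o_3 = (-0.2929, -3.7071, 8.0000)
after link 4: o_4 = (4.7071, -7.7071, 8.0000)
after link 5: o_5 = (4.7071, -3.7071, 8.0000)
after link 6: o_6 = (4.7071, -3.7071, 9.0000)

4.707 -3.707 9.000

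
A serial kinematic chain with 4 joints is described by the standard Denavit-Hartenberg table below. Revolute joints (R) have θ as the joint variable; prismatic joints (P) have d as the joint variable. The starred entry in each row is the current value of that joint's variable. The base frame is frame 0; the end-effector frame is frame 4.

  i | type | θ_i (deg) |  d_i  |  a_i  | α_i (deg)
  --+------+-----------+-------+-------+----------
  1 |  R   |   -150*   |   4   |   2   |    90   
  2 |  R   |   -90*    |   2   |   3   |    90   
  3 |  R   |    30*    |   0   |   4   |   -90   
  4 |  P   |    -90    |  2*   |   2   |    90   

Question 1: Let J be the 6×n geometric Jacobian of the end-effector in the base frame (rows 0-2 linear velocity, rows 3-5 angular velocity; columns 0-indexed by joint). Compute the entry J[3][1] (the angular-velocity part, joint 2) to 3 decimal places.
axis z_1 = (-0.5000,0.8660,0.0000); lever o_n−o_1 = (-1.1340,5.9641,-5.4641)
cross product → J_v[:, 1] = (-4.7321,-2.7321,-2.0000)
J_ω[:, 1] = z_1
entry J[3][1] = -0.5000

-0.500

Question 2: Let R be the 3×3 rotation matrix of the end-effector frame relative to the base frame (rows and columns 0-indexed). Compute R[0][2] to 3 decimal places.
End-effector z-axis (col 2 of R) = (0.2500,-0.4330,0.8660)
R[0][2] = 0.2500

0.250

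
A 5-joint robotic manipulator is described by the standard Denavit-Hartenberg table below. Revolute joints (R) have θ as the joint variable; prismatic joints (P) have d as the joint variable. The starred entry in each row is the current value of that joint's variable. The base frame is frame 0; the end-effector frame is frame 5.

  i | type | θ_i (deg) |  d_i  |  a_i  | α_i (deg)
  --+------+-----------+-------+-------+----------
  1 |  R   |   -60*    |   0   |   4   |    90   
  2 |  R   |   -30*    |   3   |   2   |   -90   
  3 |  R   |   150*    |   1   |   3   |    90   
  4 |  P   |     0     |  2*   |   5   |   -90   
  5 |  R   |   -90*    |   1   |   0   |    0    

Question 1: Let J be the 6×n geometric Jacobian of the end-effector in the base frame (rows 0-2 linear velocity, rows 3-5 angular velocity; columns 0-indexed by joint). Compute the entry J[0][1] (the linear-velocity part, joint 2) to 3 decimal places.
-1.848

axis z_1 = (-0.8660,-0.5000,0.0000); lever o_n−o_1 = (1.1651,3.4462,3.6962)
cross product → J_v[:, 1] = (-1.8481,3.2010,-2.4019)
J_ω[:, 1] = z_1
entry J[0][1] = -1.8481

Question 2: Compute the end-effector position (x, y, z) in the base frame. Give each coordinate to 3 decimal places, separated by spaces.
3.165 -0.018 3.696

after link 1: o_1 = (2.0000, -3.4641, 0.0000)
after link 2: o_2 = (0.2679, -6.4641, -1.0000)
after link 3: o_3 = (0.6920, -4.1986, 1.1651)
after link 4: o_4 = (2.9151, 0.4151, 2.8301)
after link 5: o_5 = (3.1651, -0.0179, 3.6962)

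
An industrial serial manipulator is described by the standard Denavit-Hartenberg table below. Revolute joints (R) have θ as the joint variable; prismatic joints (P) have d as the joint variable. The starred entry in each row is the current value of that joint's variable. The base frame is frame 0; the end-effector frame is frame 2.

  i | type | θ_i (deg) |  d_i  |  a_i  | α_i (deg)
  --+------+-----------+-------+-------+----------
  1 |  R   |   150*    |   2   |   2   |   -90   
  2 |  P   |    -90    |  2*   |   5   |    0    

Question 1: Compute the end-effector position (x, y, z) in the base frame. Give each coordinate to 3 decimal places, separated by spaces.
-2.732 -0.732 7.000

after link 1: o_1 = (-1.7321, 1.0000, 2.0000)
after link 2: o_2 = (-2.7321, -0.7321, 7.0000)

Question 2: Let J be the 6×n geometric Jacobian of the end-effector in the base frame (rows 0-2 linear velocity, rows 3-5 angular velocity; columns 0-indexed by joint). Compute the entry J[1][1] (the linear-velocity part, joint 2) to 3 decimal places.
-0.866

prismatic axis z_1 = (-0.5000,-0.8660,0.0000)
J_v[:, 1] = z_1; J_ω[:, 1] = (0,0,0)
entry J[1][1] = -0.8660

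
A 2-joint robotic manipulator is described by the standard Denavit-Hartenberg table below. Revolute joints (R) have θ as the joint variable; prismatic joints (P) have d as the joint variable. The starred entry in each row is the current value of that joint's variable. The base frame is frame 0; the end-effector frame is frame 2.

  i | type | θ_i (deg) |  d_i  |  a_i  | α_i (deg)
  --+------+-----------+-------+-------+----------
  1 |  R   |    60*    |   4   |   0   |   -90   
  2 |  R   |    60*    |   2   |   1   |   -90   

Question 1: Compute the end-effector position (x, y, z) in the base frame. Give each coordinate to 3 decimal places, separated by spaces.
-1.482 1.433 3.134

after link 1: o_1 = (0.0000, 0.0000, 4.0000)
after link 2: o_2 = (-1.4821, 1.4330, 3.1340)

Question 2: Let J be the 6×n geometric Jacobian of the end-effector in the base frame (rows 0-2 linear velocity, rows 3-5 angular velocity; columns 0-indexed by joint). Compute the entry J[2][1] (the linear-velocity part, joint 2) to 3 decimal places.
axis z_1 = (-0.8660,0.5000,0.0000); lever o_n−o_1 = (-1.4821,1.4330,-0.8660)
cross product → J_v[:, 1] = (-0.4330,-0.7500,-0.5000)
J_ω[:, 1] = z_1
entry J[2][1] = -0.5000

-0.500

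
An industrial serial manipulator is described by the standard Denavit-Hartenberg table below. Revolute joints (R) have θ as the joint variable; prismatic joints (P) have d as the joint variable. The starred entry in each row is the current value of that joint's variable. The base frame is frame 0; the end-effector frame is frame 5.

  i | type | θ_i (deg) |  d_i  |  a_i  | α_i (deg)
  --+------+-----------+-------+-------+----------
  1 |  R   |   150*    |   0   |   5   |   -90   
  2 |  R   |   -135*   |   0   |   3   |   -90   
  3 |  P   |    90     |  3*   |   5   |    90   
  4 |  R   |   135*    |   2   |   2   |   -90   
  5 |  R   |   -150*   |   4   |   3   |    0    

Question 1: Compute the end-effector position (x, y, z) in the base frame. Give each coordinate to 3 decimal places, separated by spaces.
after link 1: o_1 = (-4.3301, 2.5000, 0.0000)
after link 2: o_2 = (-2.4930, 1.4393, 2.1213)
after link 3: o_3 = (-1.8301, 6.8301, 4.2426)
after link 4: o_4 = (-2.1785, 5.3983, 6.6569)
after link 5: o_5 = (1.1014, 2.3599, 4.4185)

1.101 2.360 4.418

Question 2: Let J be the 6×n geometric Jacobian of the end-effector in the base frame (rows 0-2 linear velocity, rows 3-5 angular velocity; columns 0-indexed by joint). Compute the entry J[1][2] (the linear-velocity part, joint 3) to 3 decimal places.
0.354

prismatic axis z_2 = (-0.6124,0.3536,0.7071)
J_v[:, 2] = z_2; J_ω[:, 2] = (0,0,0)
entry J[1][2] = 0.3536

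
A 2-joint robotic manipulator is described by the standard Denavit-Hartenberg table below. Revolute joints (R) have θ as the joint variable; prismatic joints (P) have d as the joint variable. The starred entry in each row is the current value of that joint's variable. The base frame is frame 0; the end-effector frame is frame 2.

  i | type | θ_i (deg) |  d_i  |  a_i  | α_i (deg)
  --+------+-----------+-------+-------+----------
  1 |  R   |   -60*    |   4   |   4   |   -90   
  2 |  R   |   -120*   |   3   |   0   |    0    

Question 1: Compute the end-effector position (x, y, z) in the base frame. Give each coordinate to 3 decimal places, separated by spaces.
4.598 -1.964 4.000

after link 1: o_1 = (2.0000, -3.4641, 4.0000)
after link 2: o_2 = (4.5981, -1.9641, 4.0000)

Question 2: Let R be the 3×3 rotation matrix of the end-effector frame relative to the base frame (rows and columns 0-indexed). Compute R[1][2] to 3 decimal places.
End-effector z-axis (col 2 of R) = (0.8660,0.5000,0.0000)
R[1][2] = 0.5000

0.500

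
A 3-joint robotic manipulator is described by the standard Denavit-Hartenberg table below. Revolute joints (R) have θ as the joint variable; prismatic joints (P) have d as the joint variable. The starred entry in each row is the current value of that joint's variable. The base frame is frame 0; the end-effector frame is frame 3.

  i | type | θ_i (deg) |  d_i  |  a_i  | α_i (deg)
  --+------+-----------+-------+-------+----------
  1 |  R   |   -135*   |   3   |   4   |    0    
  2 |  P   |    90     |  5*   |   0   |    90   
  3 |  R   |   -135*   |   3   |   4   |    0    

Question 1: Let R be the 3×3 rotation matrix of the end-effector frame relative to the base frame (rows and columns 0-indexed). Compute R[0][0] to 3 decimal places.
-0.500

End-effector x-axis (col 0 of R) = (-0.5000,0.5000,-0.7071)
R[0][0] = -0.5000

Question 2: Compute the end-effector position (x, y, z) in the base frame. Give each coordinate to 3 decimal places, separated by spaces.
-6.950 -2.950 5.172

after link 1: o_1 = (-2.8284, -2.8284, 3.0000)
after link 2: o_2 = (-2.8284, -2.8284, 8.0000)
after link 3: o_3 = (-6.9497, -2.9497, 5.1716)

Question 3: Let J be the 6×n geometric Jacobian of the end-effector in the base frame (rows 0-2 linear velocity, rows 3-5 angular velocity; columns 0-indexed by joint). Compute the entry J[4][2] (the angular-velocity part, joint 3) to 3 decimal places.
axis z_2 = (-0.7071,-0.7071,0.0000); lever o_n−o_2 = (-4.1213,-0.1213,-2.8284)
cross product → J_v[:, 2] = (2.0000,-2.0000,-2.8284)
J_ω[:, 2] = z_2
entry J[4][2] = -0.7071

-0.707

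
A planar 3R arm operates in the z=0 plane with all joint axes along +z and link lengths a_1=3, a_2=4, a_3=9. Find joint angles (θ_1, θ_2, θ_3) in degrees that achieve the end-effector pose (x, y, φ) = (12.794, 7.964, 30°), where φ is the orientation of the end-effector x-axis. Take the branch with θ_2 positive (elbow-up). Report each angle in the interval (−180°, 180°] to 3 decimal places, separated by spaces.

wrist centre = target − a_3·(cos φ, sin φ) = (4.9998, 3.4640)
cos θ_2 = (36.9970−3²−4²)/(2·3·4) = 0.4999; θ_2 = 60.0082° (elbow-up)
β = atan2(3.4640,4.9998) = 34.7154°; ψ = atan2(3.4644,4.9995) = 34.7199°
θ_1 = β − ψ = -0.0045°
θ_3 = φ − θ_1 − θ_2 = -30.0038° (wrapped to (-180°,180°])

-0.004 60.008 -30.004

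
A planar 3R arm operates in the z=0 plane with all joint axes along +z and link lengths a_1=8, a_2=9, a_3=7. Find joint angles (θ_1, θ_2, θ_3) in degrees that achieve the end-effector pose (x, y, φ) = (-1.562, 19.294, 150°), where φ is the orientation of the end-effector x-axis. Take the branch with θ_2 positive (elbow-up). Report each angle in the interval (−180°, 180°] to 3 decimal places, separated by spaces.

wrist centre = target − a_3·(cos φ, sin φ) = (4.5002, 15.7940)
cos θ_2 = (269.7020−8²−9²)/(2·8·9) = 0.8660; θ_2 = 30.0045° (elbow-up)
β = atan2(15.7940,4.5002) = 74.0962°; ψ = atan2(4.5006,15.7939) = 15.9054°
θ_1 = β − ψ = 58.1908°
θ_3 = φ − θ_1 − θ_2 = 61.8047° (wrapped to (-180°,180°])

58.191 30.004 61.805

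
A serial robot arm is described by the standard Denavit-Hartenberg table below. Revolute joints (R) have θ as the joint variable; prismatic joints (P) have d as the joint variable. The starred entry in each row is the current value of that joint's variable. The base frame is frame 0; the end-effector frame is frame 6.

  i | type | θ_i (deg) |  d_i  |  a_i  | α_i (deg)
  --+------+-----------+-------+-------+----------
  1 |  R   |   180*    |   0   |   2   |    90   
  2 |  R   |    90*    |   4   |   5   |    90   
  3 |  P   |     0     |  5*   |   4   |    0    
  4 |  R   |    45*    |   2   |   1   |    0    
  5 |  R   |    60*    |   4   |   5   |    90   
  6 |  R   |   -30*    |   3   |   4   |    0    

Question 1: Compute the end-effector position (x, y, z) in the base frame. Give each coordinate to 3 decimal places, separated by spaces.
-11.000 13.659 10.414

after link 1: o_1 = (-2.0000, 0.0000, 0.0000)
after link 2: o_2 = (-2.0000, 4.0000, 5.0000)
after link 3: o_3 = (-7.0000, 4.0000, 9.0000)
after link 4: o_4 = (-9.0000, 4.7071, 9.7071)
after link 5: o_5 = (-13.0000, 9.5367, 8.4130)
after link 6: o_6 = (-11.0000, 13.6593, 10.4142)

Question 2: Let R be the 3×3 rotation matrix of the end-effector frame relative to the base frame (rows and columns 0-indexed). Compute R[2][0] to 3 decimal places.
-0.224

End-effector x-axis (col 0 of R) = (0.5000,0.8365,-0.2241)
R[2][0] = -0.2241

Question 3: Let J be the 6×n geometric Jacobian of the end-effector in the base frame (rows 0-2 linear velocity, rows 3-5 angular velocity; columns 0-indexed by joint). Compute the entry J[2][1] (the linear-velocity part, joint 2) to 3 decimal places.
axis z_1 = (0.0000,1.0000,0.0000); lever o_n−o_1 = (-9.0000,13.6593,10.4142)
cross product → J_v[:, 1] = (10.4142,-0.0000,9.0000)
J_ω[:, 1] = z_1
entry J[2][1] = 9.0000

9.000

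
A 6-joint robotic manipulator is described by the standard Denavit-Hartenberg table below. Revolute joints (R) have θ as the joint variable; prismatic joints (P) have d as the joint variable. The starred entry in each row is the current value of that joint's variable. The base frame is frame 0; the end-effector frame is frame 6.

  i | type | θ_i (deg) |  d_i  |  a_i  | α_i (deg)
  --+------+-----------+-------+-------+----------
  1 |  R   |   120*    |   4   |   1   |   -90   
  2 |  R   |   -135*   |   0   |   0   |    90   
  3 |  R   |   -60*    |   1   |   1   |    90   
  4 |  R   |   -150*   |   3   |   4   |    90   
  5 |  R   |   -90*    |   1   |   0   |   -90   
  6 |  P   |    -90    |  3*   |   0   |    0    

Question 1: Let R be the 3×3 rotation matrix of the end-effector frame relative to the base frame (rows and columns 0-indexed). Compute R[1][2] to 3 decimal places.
End-effector z-axis (col 2 of R) = (-0.9794,0.1964,0.0474)
R[1][2] = 0.1964

0.196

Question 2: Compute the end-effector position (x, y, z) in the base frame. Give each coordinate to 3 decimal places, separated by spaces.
-5.852 3.502 1.352

after link 1: o_1 = (-0.5000, 0.8660, 4.0000)
after link 2: o_2 = (-0.5000, 0.8660, 4.0000)
after link 3: o_3 = (0.7803, 0.3805, 3.6464)
after link 4: o_4 = (-2.7567, 3.5069, 1.9988)
after link 5: o_5 = (-2.9139, 2.9131, 1.2096)
after link 6: o_6 = (-5.8521, 3.5022, 1.3518)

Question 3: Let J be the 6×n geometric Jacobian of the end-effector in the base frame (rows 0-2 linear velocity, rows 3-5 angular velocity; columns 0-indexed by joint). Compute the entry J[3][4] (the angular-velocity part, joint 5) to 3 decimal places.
axis z_4 = (-0.1572,-0.5937,-0.7891); lever o_n−o_4 = (-3.0954,-0.0047,-0.6470)
cross product → J_v[:, 4] = (0.3805,2.3410,-1.8371)
J_ω[:, 4] = z_4
entry J[3][4] = -0.1572

-0.157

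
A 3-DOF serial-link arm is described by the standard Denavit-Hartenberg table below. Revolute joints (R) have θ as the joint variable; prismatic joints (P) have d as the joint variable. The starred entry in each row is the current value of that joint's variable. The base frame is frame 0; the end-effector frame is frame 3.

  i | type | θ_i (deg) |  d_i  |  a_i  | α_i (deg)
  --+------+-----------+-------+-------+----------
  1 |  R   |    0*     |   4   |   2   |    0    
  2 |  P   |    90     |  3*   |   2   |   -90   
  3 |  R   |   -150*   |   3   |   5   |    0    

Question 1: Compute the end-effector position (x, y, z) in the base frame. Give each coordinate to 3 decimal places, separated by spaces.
after link 1: o_1 = (2.0000, 0.0000, 4.0000)
after link 2: o_2 = (2.0000, 2.0000, 7.0000)
after link 3: o_3 = (-1.0000, -2.3301, 9.5000)

-1.000 -2.330 9.500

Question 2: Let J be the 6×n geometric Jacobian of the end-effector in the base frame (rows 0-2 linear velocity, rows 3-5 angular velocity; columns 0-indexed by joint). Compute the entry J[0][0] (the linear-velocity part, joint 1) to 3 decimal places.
2.330

axis z_0 = ẑ; lever o_n−o_0 = (-1.0000,-2.3301,9.5000)
cross product → J_v[:, 0] = (2.3301,-1.0000,0.0000)
J_ω[:, 0] = z_0
entry J[0][0] = 2.3301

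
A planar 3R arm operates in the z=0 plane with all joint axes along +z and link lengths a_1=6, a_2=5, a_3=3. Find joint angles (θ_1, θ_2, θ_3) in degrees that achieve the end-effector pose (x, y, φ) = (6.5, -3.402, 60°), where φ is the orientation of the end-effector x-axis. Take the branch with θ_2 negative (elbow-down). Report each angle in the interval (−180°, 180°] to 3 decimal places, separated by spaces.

-10.390 -89.999 160.389

wrist centre = target − a_3·(cos φ, sin φ) = (5.0000, -6.0001)
cos θ_2 = (61.0009−6²−5²)/(2·6·5) = 0.0000; θ_2 = -89.9991° (elbow-down)
β = atan2(-6.0001,5.0000) = -50.1948°; ψ = atan2(-5.0000,6.0001) = -39.8052°
θ_1 = β − ψ = -10.3896°
θ_3 = φ − θ_1 − θ_2 = 160.3887° (wrapped to (-180°,180°])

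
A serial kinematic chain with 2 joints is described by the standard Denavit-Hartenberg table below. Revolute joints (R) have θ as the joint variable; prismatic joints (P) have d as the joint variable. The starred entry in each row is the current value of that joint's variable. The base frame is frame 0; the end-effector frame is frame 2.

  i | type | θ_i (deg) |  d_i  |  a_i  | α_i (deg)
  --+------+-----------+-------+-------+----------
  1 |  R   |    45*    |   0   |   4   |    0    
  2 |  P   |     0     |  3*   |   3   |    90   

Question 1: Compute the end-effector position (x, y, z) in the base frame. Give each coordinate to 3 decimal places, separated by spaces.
after link 1: o_1 = (2.8284, 2.8284, 0.0000)
after link 2: o_2 = (4.9497, 4.9497, 3.0000)

4.950 4.950 3.000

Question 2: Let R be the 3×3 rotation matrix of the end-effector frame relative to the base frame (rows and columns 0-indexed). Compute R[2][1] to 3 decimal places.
1.000

End-effector y-axis (col 1 of R) = (-0.0000,0.0000,1.0000)
R[2][1] = 1.0000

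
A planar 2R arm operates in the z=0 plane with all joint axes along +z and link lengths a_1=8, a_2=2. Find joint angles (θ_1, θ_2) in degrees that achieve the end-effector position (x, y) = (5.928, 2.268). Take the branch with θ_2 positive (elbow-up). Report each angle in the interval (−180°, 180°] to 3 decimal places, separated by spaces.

cos θ_2 = (40.2850−8²−2²)/(2·8·2) = -0.8661; θ_2 = 150.0078° (elbow-up)
β = atan2(2.2680,5.9280) = 20.9364°; ψ = atan2(0.9998,6.2678) = 9.0628°
θ_1 = β − ψ = 11.8736°

11.874 150.008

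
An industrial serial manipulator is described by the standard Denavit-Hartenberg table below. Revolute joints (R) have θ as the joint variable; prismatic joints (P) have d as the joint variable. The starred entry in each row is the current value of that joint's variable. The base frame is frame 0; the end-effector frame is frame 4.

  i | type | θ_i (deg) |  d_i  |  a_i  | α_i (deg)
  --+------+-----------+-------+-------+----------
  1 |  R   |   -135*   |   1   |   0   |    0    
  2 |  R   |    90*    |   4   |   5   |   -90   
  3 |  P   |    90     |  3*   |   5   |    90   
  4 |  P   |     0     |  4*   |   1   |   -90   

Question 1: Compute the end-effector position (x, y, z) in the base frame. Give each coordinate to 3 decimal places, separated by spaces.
after link 1: o_1 = (0.0000, 0.0000, 1.0000)
after link 2: o_2 = (3.5355, -3.5355, 5.0000)
after link 3: o_3 = (5.6569, -1.4142, 0.0000)
after link 4: o_4 = (8.4853, -4.2426, -1.0000)

8.485 -4.243 -1.000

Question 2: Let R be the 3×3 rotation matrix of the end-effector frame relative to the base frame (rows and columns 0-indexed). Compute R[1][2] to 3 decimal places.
End-effector z-axis (col 2 of R) = (0.7071,0.7071,0.0000)
R[1][2] = 0.7071

0.707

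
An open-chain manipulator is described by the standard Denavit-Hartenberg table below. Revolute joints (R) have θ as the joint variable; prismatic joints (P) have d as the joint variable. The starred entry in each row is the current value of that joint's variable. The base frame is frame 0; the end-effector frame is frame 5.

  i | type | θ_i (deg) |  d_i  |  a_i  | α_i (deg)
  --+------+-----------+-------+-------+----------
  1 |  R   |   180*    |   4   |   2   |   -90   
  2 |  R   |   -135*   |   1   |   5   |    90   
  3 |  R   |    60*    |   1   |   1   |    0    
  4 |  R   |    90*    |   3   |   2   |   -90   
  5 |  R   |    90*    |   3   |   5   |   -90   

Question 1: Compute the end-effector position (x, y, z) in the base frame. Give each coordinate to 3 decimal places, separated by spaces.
-1.103 -0.268 6.311

after link 1: o_1 = (-2.0000, 0.0000, 4.0000)
after link 2: o_2 = (1.5355, -1.0000, 7.5355)
after link 3: o_3 = (2.5962, -1.8660, 7.1820)
after link 4: o_4 = (3.4928, -2.8660, 3.8359)
after link 5: o_5 = (-1.1034, -0.2679, 6.3108)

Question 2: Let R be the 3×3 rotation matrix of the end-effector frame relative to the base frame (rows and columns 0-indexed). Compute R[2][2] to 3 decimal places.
End-effector z-axis (col 2 of R) = (0.6124,0.5000,0.6124)
R[2][2] = 0.6124

0.612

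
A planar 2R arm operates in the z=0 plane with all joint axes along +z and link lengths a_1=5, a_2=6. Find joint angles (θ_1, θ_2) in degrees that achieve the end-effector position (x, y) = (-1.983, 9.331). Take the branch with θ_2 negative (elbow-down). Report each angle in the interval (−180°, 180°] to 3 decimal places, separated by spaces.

cos θ_2 = (90.9998−5²−6²)/(2·5·6) = 0.5000; θ_2 = -60.0002° (elbow-down)
β = atan2(9.3310,-1.9830) = 101.9979°; ψ = atan2(-5.1962,8.0000) = -33.0046°
θ_1 = β − ψ = 135.0024°

135.002 -60.000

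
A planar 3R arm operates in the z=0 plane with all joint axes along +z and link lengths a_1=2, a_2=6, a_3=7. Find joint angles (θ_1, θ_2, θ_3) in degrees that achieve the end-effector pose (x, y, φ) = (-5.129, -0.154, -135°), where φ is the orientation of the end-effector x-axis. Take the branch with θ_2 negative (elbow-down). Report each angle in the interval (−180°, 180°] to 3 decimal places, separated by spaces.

-150.006 -134.994 150.000

wrist centre = target − a_3·(cos φ, sin φ) = (-0.1793, 4.7957)
cos θ_2 = (23.0313−2²−6²)/(2·2·6) = -0.7070; θ_2 = -134.9936° (elbow-down)
β = atan2(4.7957,-0.1793) = 92.1406°; ψ = atan2(-4.2431,-2.2422) = -117.8531°
θ_1 = β − ψ = 209.9937°
θ_3 = φ − θ_1 − θ_2 = 149.9999° (wrapped to (-180°,180°])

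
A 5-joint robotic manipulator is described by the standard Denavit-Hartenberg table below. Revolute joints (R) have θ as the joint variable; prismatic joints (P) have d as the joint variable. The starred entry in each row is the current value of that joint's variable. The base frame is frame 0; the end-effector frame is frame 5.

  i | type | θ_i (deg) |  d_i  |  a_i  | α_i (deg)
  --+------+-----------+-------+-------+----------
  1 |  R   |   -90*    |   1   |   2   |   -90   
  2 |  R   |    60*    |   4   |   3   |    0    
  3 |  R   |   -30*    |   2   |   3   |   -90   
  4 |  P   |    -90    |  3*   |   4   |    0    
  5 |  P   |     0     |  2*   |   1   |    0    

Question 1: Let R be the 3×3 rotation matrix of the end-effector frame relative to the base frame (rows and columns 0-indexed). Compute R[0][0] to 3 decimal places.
1.000

End-effector x-axis (col 0 of R) = (1.0000,-0.0000,0.0000)
R[0][0] = 1.0000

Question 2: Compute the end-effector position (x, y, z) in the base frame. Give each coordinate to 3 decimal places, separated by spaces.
11.000 -3.598 -7.428

after link 1: o_1 = (0.0000, -2.0000, 1.0000)
after link 2: o_2 = (4.0000, -3.5000, -1.5981)
after link 3: o_3 = (6.0000, -6.0981, -3.0981)
after link 4: o_4 = (10.0000, -4.5981, -5.6962)
after link 5: o_5 = (11.0000, -3.5981, -7.4282)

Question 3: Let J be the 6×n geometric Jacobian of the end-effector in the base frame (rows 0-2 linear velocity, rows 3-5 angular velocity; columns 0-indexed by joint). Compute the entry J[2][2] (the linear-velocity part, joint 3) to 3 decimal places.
-0.098

axis z_2 = (1.0000,0.0000,0.0000); lever o_n−o_2 = (7.0000,-0.0981,-5.8301)
cross product → J_v[:, 2] = (-0.0000,5.8301,-0.0981)
J_ω[:, 2] = z_2
entry J[2][2] = -0.0981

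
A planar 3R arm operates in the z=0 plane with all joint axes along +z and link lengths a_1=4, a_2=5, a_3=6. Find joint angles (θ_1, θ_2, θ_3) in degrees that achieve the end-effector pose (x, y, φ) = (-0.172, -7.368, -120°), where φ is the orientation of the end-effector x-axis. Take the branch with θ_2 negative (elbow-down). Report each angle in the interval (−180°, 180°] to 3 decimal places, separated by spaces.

wrist centre = target − a_3·(cos φ, sin φ) = (2.8280, -2.1718)
cos θ_2 = (12.7145−4²−5²)/(2·4·5) = -0.7071; θ_2 = -135.0025° (elbow-down)
β = atan2(-2.1718,2.8280) = -37.5235°; ψ = atan2(-3.5354,0.4643) = -82.5180°
θ_1 = β − ψ = 44.9944°
θ_3 = φ − θ_1 − θ_2 = -29.9920° (wrapped to (-180°,180°])

44.994 -135.002 -29.992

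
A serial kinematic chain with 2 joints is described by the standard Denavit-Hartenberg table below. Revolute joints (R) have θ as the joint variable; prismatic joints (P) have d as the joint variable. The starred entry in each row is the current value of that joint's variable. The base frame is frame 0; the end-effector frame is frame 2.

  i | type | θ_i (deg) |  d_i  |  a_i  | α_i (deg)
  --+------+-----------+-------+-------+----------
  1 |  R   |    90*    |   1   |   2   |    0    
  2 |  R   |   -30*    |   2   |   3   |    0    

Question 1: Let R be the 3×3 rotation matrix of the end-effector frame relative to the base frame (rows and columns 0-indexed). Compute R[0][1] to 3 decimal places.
End-effector y-axis (col 1 of R) = (-0.8660,0.5000,0.0000)
R[0][1] = -0.8660

-0.866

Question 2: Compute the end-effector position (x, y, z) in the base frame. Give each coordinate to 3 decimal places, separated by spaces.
after link 1: o_1 = (0.0000, 2.0000, 1.0000)
after link 2: o_2 = (1.5000, 4.5981, 3.0000)

1.500 4.598 3.000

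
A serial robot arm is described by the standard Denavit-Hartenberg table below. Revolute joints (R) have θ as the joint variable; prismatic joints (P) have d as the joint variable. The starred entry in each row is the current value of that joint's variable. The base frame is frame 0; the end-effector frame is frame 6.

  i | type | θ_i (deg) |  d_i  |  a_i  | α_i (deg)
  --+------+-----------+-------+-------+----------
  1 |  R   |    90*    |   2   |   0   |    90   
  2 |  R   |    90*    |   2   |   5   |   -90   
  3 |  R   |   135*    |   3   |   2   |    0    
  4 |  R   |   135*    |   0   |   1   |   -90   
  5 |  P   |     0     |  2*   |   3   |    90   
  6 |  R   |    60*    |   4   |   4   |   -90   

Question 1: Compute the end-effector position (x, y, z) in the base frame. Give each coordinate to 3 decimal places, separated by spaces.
after link 1: o_1 = (0.0000, 0.0000, 2.0000)
after link 2: o_2 = (2.0000, 0.0000, 7.0000)
after link 3: o_3 = (0.5858, -3.0000, 5.5858)
after link 4: o_4 = (1.5858, -3.0000, 5.5858)
after link 5: o_5 = (4.5858, -3.0000, 7.5858)
after link 6: o_6 = (6.5858, -7.0000, 11.0499)

6.586 -7.000 11.050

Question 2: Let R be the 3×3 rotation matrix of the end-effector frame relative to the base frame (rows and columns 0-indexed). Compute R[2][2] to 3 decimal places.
0.500

End-effector z-axis (col 2 of R) = (-0.8660,-0.0000,0.5000)
R[2][2] = 0.5000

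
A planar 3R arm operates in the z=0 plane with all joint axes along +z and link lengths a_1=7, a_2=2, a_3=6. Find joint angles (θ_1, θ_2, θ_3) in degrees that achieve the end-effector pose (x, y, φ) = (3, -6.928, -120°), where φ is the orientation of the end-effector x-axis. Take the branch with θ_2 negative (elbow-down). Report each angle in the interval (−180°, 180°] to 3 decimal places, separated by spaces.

wrist centre = target − a_3·(cos φ, sin φ) = (6.0000, -1.7318)
cos θ_2 = (38.9993−7²−2²)/(2·7·2) = -0.5000; θ_2 = -120.0017° (elbow-down)
β = atan2(-1.7318,6.0000) = -16.1003°; ψ = atan2(-1.7320,5.9999) = -16.1020°
θ_1 = β − ψ = 0.0017°
θ_3 = φ − θ_1 − θ_2 = -0.0000° (wrapped to (-180°,180°])

0.002 -120.002 -0.000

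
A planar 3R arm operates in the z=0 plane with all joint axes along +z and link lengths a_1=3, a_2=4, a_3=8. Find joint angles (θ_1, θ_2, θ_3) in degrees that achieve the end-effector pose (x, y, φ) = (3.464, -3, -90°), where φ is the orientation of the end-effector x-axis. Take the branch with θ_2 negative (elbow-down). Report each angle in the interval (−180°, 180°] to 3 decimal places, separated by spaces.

90.002 -60.002 -120.000

wrist centre = target − a_3·(cos φ, sin φ) = (3.4640, 5.0000)
cos θ_2 = (36.9993−3²−4²)/(2·3·4) = 0.5000; θ_2 = -60.0019° (elbow-down)
β = atan2(5.0000,3.4640) = 55.2858°; ψ = atan2(-3.4642,4.9999) = -34.7162°
θ_1 = β − ψ = 90.0019°
θ_3 = φ − θ_1 − θ_2 = -120.0000° (wrapped to (-180°,180°])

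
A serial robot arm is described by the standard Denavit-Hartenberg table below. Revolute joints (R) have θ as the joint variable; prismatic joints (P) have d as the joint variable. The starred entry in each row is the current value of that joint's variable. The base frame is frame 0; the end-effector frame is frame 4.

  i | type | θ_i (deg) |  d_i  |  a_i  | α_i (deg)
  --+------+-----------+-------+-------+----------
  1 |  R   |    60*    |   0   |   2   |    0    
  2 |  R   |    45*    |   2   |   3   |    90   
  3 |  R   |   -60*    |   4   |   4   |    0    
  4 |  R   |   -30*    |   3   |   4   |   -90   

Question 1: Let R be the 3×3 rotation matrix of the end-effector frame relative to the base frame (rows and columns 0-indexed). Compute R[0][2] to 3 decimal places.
End-effector z-axis (col 2 of R) = (-0.2588,0.9659,0.0000)
R[0][2] = -0.2588

-0.259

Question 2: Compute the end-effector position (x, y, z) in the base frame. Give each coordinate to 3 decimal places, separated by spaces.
6.467 8.373 -5.464

after link 1: o_1 = (1.0000, 1.7321, 0.0000)
after link 2: o_2 = (0.2235, 4.6298, 2.0000)
after link 3: o_3 = (3.5696, 7.5970, -1.4641)
after link 4: o_4 = (6.4674, 8.3734, -5.4641)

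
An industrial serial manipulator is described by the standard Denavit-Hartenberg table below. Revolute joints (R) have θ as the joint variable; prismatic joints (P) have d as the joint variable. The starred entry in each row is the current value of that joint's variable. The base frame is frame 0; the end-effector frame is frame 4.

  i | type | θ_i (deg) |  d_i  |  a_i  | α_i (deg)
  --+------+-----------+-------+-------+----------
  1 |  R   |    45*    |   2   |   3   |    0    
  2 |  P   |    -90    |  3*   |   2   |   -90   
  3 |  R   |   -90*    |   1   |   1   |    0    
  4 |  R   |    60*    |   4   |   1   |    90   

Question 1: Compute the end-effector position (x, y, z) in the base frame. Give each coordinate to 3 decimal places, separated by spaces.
after link 1: o_1 = (2.1213, 2.1213, 2.0000)
after link 2: o_2 = (3.5355, 0.7071, 5.0000)
after link 3: o_3 = (4.2426, 1.4142, 6.0000)
after link 4: o_4 = (7.6834, 3.6303, 6.5000)

7.683 3.630 6.500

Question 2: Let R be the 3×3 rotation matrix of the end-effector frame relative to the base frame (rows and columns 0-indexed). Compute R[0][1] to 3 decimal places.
0.707

End-effector y-axis (col 1 of R) = (0.7071,0.7071,0.0000)
R[0][1] = 0.7071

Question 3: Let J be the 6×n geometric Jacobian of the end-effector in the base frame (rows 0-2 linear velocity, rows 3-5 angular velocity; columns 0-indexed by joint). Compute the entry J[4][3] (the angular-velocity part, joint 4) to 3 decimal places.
0.707

axis z_3 = (0.7071,0.7071,0.0000); lever o_n−o_3 = (3.4408,2.2161,0.5000)
cross product → J_v[:, 3] = (0.3536,-0.3536,-0.8660)
J_ω[:, 3] = z_3
entry J[4][3] = 0.7071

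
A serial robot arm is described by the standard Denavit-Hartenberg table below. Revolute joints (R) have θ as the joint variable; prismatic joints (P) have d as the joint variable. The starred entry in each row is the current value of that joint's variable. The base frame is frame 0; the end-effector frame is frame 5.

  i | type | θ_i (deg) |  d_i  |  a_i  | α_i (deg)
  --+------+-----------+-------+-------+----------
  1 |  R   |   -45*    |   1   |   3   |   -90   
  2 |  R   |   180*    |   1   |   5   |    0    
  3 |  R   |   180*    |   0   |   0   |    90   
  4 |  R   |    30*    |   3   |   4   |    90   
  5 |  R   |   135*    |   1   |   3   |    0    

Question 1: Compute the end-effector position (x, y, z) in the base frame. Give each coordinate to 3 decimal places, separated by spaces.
after link 1: o_1 = (2.1213, -2.1213, 1.0000)
after link 2: o_2 = (-0.7071, 2.1213, 1.0000)
after link 3: o_3 = (-0.7071, 2.1213, 1.0000)
after link 4: o_4 = (3.1566, 1.0860, 4.0000)
after link 5: o_5 = (0.8487, 0.6692, 6.1213)

0.849 0.669 6.121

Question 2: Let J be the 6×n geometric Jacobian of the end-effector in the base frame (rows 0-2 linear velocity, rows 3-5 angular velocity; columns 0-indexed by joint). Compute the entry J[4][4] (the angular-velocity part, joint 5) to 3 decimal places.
-0.966

axis z_4 = (-0.2588,-0.9659,0.0000); lever o_n−o_4 = (-2.3079,-0.4169,2.1213)
cross product → J_v[:, 4] = (-2.0490,0.5490,-2.1213)
J_ω[:, 4] = z_4
entry J[4][4] = -0.9659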